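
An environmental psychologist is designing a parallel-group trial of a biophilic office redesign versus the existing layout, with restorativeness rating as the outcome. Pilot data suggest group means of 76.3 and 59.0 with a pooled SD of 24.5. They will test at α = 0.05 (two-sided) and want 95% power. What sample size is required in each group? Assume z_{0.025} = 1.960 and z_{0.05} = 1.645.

n = 53 per group

Cohen's d = |M₁ − M₂| / SD_pooled = |76.3 − 59.0| / 24.5 = 17.3 / 24.5 = 0.706.
For two independent groups with equal n: n = 2·((z_{α/2} + z_β) / d)².
z_{α/2} + z_β = 1.960 + 1.645 = 3.605.
n = 2 × (3.605 / 0.706)² = 2 × 5.106² = 2 × 26.07 = 52.1.
Round up to the next whole participant.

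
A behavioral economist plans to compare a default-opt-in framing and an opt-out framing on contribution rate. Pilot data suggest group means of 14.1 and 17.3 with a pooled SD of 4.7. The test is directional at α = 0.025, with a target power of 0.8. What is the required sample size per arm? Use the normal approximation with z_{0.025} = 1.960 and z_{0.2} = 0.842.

n = 34 per group

Cohen's d = |M₁ − M₂| / SD_pooled = |14.1 − 17.3| / 4.7 = 3.2 / 4.7 = 0.681.
For two independent groups with equal n: n = 2·((z_{α} + z_β) / d)².
z_{α} + z_β = 1.960 + 0.842 = 2.802.
n = 2 × (2.802 / 0.681)² = 2 × 4.115² = 2 × 16.93 = 33.9.
Round up to the next whole participant.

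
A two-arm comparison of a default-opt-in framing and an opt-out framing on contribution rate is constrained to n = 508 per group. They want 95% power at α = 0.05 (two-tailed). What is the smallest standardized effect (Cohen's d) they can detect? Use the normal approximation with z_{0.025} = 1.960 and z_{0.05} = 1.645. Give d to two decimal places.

For two independent groups of n = 508 each: d_min = (z_{α/2} + z_β)·√(2/n).
z-sum = 1.960 + 1.645 = 3.605.
d_min = 3.605 × √(2/508) = 3.605 × 0.0627 = 0.226.

d_min ≈ 0.23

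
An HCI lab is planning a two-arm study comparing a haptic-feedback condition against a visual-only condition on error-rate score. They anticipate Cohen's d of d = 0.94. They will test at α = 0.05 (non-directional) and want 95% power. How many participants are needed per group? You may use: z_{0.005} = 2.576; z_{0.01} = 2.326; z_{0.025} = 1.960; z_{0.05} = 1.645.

For two independent groups with equal n: n = 2·((z_{α/2} + z_β) / d)².
z_{α/2} + z_β = 1.960 + 1.645 = 3.605.
n = 2 × (3.605 / 0.94)² = 2 × 3.835² = 2 × 14.71 = 29.4.
Round up to the next whole participant.

n = 30 per group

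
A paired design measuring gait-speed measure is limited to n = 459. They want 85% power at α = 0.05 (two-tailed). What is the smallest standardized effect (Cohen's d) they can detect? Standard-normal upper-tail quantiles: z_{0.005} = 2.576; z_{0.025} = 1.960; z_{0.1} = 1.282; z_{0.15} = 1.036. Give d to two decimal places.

d_min ≈ 0.14

For a single sample (or paired design) of n = 459: d_min = (z_{α/2} + z_β)/√n.
z-sum = 1.960 + 1.036 = 2.996.
d_min = 2.996 / √459 = 2.996 / 21.424 = 0.140.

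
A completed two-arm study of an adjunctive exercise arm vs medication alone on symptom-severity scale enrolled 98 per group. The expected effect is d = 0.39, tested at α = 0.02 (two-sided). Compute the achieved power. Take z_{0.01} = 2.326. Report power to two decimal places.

For two equal groups, power = Φ(d·√(n/2) − z_{α/2}).
d·√(n/2) = 0.39 × √(98/2) = 0.39 × 7.000 = 2.730.
z_β = 2.730 − 2.326 = 0.404.
Power = Φ(0.404) = 0.657.

power ≈ 0.66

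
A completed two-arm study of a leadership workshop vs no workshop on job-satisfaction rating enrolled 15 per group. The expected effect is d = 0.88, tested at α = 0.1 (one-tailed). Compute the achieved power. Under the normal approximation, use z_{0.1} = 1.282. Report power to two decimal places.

power ≈ 0.87

For two equal groups, power = Φ(d·√(n/2) − z_{α}).
d·√(n/2) = 0.88 × √(15/2) = 0.88 × 2.739 = 2.410.
z_β = 2.410 − 1.282 = 1.128.
Power = Φ(1.128) = 0.870.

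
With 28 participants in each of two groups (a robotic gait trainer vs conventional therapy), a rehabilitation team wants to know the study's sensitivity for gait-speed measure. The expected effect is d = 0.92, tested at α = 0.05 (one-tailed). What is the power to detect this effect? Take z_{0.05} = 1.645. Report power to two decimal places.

For two equal groups, power = Φ(d·√(n/2) − z_{α}).
d·√(n/2) = 0.92 × √(28/2) = 0.92 × 3.742 = 3.442.
z_β = 3.442 − 1.645 = 1.797.
Power = Φ(1.797) = 0.964.

power ≈ 0.96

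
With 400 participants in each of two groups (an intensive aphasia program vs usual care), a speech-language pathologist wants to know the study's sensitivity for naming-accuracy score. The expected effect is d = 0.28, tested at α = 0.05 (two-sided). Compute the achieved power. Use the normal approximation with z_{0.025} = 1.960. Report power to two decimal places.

power ≈ 0.98

For two equal groups, power = Φ(d·√(n/2) − z_{α/2}).
d·√(n/2) = 0.28 × √(400/2) = 0.28 × 14.142 = 3.960.
z_β = 3.960 − 1.960 = 2.000.
Power = Φ(2.000) = 0.977.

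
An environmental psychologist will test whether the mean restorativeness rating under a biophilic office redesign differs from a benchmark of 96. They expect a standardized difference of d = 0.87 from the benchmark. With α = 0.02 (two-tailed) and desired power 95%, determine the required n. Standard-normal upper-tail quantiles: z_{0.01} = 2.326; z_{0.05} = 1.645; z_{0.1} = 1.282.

For a one-sample test: n = ((z_{α/2} + z_β) / d)².
z_{α/2} + z_β = 2.326 + 1.645 = 3.971.
n = (3.971 / 0.87)² = 4.564² = 20.83.
Round up.

n = 21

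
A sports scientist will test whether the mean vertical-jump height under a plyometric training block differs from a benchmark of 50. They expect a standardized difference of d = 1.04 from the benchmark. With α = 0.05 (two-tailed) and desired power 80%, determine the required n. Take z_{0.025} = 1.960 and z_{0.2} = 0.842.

For a one-sample test: n = ((z_{α/2} + z_β) / d)².
z_{α/2} + z_β = 1.960 + 0.842 = 2.802.
n = (2.802 / 1.04)² = 2.694² = 7.26.
Round up.

n = 8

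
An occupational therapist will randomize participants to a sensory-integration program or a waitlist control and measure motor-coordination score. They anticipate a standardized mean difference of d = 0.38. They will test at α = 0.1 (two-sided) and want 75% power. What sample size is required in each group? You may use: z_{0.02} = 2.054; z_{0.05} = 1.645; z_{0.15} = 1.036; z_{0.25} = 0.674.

For two independent groups with equal n: n = 2·((z_{α/2} + z_β) / d)².
z_{α/2} + z_β = 1.645 + 0.674 = 2.319.
n = 2 × (2.319 / 0.38)² = 2 × 6.103² = 2 × 37.24 = 74.5.
Round up to the next whole participant.

n = 75 per group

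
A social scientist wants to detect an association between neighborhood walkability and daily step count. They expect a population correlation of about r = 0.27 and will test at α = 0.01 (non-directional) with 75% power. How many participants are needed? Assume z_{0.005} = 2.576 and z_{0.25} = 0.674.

Fisher's z: C = ½·ln((1+r)/(1−r)) = ½·ln(1.7397) = 0.2769.
n = ((z_{α/2} + z_β)/C)² + 3.
(2.576 + 0.674) / 0.2769 = 3.250 / 0.2769 = 11.737.
n = 11.737² + 3 = 137.76 + 3 = 140.8.
Round up.

n = 141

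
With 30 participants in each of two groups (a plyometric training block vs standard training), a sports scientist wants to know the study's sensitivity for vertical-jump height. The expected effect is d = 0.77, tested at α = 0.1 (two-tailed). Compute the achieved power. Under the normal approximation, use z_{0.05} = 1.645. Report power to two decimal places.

power ≈ 0.91

For two equal groups, power = Φ(d·√(n/2) − z_{α/2}).
d·√(n/2) = 0.77 × √(30/2) = 0.77 × 3.873 = 2.982.
z_β = 2.982 − 1.645 = 1.337.
Power = Φ(1.337) = 0.909.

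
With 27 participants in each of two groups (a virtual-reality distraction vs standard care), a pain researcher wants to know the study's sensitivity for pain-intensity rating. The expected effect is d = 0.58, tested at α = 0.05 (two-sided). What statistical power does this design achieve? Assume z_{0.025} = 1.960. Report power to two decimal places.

power ≈ 0.57

For two equal groups, power = Φ(d·√(n/2) − z_{α/2}).
d·√(n/2) = 0.58 × √(27/2) = 0.58 × 3.674 = 2.131.
z_β = 2.131 − 1.960 = 0.171.
Power = Φ(0.171) = 0.568.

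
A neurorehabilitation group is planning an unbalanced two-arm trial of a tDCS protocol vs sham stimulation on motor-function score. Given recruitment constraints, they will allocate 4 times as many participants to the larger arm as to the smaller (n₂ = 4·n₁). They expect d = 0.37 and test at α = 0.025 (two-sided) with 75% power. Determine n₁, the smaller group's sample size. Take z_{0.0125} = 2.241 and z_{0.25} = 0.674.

n₁ = 78

With allocation ratio k = n₂/n₁ = 4, Var(x̄₁−x̄₂) = σ²(1/n₁ + 1/(k·n₁)) = σ²·(k+1)/(k·n₁).
So n₁ = (1 + 1/k)·((z_{α/2} + z_β)/d)² = 1.250 × (2.915/0.37)².
n₁ = 1.250 × 62.07 = 77.6.
Round up: n₁ = 78, giving n₂ = 4 × 78 = 312.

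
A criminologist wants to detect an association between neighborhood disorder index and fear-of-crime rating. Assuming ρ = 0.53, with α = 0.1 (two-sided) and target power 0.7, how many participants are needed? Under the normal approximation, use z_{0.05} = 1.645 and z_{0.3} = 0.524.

Fisher's z: C = ½·ln((1+r)/(1−r)) = ½·ln(3.2553) = 0.5901.
n = ((z_{α/2} + z_β)/C)² + 3.
(1.645 + 0.524) / 0.5901 = 2.169 / 0.5901 = 3.676.
n = 3.676² + 3 = 13.51 + 3 = 16.5.
Round up.

n = 17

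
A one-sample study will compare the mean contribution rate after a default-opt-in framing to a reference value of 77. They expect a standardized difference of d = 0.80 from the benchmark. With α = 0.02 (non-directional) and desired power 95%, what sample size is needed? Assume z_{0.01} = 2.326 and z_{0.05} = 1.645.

n = 25

For a one-sample test: n = ((z_{α/2} + z_β) / d)².
z_{α/2} + z_β = 2.326 + 1.645 = 3.971.
n = (3.971 / 0.80)² = 4.964² = 24.64.
Round up.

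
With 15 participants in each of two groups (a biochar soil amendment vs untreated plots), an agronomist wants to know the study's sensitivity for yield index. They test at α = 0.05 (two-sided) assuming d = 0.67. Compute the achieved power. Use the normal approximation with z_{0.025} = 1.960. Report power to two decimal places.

power ≈ 0.45

For two equal groups, power = Φ(d·√(n/2) − z_{α/2}).
d·√(n/2) = 0.67 × √(15/2) = 0.67 × 2.739 = 1.835.
z_β = 1.835 − 1.960 = -0.125.
Power = Φ(-0.125) = 0.450.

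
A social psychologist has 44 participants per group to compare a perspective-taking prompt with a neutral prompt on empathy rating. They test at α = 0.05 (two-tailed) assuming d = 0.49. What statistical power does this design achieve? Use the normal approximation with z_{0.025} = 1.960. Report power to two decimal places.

power ≈ 0.63

For two equal groups, power = Φ(d·√(n/2) − z_{α/2}).
d·√(n/2) = 0.49 × √(44/2) = 0.49 × 4.690 = 2.298.
z_β = 2.298 − 1.960 = 0.338.
Power = Φ(0.338) = 0.632.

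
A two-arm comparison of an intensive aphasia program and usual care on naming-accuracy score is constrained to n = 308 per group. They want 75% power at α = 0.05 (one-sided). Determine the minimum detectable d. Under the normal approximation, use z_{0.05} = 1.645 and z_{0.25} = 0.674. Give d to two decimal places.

For two independent groups of n = 308 each: d_min = (z_{α} + z_β)·√(2/n).
z-sum = 1.645 + 0.674 = 2.319.
d_min = 2.319 × √(2/308) = 2.319 × 0.0806 = 0.187.

d_min ≈ 0.19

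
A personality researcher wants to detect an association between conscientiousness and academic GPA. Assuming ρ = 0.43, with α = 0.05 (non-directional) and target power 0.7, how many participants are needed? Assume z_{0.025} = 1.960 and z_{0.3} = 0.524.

Fisher's z: C = ½·ln((1+r)/(1−r)) = ½·ln(2.5088) = 0.4599.
n = ((z_{α/2} + z_β)/C)² + 3.
(1.960 + 0.524) / 0.4599 = 2.484 / 0.4599 = 5.401.
n = 5.401² + 3 = 29.17 + 3 = 32.2.
Round up.

n = 33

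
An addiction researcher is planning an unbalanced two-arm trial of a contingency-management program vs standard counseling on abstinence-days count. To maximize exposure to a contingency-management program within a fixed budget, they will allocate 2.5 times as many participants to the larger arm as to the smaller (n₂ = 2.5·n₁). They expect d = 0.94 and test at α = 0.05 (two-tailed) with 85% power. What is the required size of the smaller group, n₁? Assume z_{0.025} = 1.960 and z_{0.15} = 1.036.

With allocation ratio k = n₂/n₁ = 2.5, Var(x̄₁−x̄₂) = σ²(1/n₁ + 1/(k·n₁)) = σ²·(k+1)/(k·n₁).
So n₁ = (1 + 1/k)·((z_{α/2} + z_β)/d)² = 1.400 × (2.996/0.94)².
n₁ = 1.400 × 10.16 = 14.2.
Round up: n₁ = 15, giving n₂ = ⌈2.5 × 15⌉ = ⌈37.5⌉ = 38.

n₁ = 15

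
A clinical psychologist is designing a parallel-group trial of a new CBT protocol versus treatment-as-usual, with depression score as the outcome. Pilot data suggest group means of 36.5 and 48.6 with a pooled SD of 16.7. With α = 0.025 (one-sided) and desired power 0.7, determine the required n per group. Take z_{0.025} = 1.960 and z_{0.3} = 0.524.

Cohen's d = |M₁ − M₂| / SD_pooled = |36.5 − 48.6| / 16.7 = 12.1 / 16.7 = 0.725.
For two independent groups with equal n: n = 2·((z_{α} + z_β) / d)².
z_{α} + z_β = 1.960 + 0.524 = 2.484.
n = 2 × (2.484 / 0.725)² = 2 × 3.426² = 2 × 11.74 = 23.5.
Round up to the next whole participant.

n = 24 per group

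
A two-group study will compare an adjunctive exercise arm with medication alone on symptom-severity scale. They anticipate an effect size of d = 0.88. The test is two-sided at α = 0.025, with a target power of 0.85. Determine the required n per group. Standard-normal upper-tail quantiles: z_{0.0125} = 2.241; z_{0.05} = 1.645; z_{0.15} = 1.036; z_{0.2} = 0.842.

For two independent groups with equal n: n = 2·((z_{α/2} + z_β) / d)².
z_{α/2} + z_β = 2.241 + 1.036 = 3.277.
n = 2 × (3.277 / 0.88)² = 2 × 3.724² = 2 × 13.87 = 27.7.
Round up to the next whole participant.

n = 28 per group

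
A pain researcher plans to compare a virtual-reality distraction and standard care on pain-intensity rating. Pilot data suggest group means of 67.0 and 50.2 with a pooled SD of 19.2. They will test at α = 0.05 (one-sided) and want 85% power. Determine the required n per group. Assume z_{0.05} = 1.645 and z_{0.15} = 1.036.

Cohen's d = |M₁ − M₂| / SD_pooled = |67.0 − 50.2| / 19.2 = 16.8 / 19.2 = 0.875.
For two independent groups with equal n: n = 2·((z_{α} + z_β) / d)².
z_{α} + z_β = 1.645 + 1.036 = 2.681.
n = 2 × (2.681 / 0.875)² = 2 × 3.064² = 2 × 9.39 = 18.8.
Round up to the next whole participant.

n = 19 per group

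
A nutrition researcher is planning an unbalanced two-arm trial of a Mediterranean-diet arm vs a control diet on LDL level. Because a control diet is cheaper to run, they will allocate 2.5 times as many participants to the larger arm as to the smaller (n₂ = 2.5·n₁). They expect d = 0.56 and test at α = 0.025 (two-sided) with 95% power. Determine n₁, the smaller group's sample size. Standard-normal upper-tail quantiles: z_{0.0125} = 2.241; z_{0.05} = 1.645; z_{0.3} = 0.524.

With allocation ratio k = n₂/n₁ = 2.5, Var(x̄₁−x̄₂) = σ²(1/n₁ + 1/(k·n₁)) = σ²·(k+1)/(k·n₁).
So n₁ = (1 + 1/k)·((z_{α/2} + z_β)/d)² = 1.400 × (3.886/0.56)².
n₁ = 1.400 × 48.15 = 67.4.
Round up: n₁ = 68, giving n₂ = 2.5 × 68 = 170.

n₁ = 68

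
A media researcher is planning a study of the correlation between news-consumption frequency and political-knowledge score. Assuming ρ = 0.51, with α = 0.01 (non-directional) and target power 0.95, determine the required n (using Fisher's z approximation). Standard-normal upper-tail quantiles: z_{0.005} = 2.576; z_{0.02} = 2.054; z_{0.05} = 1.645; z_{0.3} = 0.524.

n = 60

Fisher's z: C = ½·ln((1+r)/(1−r)) = ½·ln(3.0816) = 0.5627.
n = ((z_{α/2} + z_β)/C)² + 3.
(2.576 + 1.645) / 0.5627 = 4.221 / 0.5627 = 7.501.
n = 7.501² + 3 = 56.27 + 3 = 59.3.
Round up.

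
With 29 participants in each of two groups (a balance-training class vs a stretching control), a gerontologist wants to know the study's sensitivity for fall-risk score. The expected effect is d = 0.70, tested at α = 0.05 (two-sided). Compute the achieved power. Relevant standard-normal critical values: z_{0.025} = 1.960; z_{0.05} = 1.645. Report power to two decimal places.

power ≈ 0.76

For two equal groups, power = Φ(d·√(n/2) − z_{α/2}).
d·√(n/2) = 0.70 × √(29/2) = 0.70 × 3.808 = 2.666.
z_β = 2.666 − 1.960 = 0.706.
Power = Φ(0.706) = 0.760.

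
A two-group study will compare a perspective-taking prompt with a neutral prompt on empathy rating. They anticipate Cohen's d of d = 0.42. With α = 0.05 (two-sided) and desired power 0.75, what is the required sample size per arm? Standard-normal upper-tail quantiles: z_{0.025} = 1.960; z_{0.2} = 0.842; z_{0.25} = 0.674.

n = 79 per group

For two independent groups with equal n: n = 2·((z_{α/2} + z_β) / d)².
z_{α/2} + z_β = 1.960 + 0.674 = 2.634.
n = 2 × (2.634 / 0.42)² = 2 × 6.271² = 2 × 39.33 = 78.7.
Round up to the next whole participant.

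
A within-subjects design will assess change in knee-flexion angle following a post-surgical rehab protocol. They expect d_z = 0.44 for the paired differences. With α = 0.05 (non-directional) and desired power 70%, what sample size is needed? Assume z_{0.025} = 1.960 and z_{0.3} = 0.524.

For a paired (one-sample on differences) test: n = ((z_{α/2} + z_β) / d)².
z_{α/2} + z_β = 1.960 + 0.524 = 2.484.
n = (2.484 / 0.44)² = 5.645² = 31.87.
Round up.

n = 32 pairs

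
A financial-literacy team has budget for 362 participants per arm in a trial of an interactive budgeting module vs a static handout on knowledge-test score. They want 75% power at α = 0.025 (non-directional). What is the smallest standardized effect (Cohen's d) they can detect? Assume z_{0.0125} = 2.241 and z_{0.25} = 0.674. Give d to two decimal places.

d_min ≈ 0.22

For two independent groups of n = 362 each: d_min = (z_{α/2} + z_β)·√(2/n).
z-sum = 2.241 + 0.674 = 2.915.
d_min = 2.915 × √(2/362) = 2.915 × 0.0743 = 0.217.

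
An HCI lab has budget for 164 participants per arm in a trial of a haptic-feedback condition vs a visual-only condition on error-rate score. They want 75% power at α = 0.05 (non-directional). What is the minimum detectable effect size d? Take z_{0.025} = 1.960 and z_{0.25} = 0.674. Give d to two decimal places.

d_min ≈ 0.29

For two independent groups of n = 164 each: d_min = (z_{α/2} + z_β)·√(2/n).
z-sum = 1.960 + 0.674 = 2.634.
d_min = 2.634 × √(2/164) = 2.634 × 0.1104 = 0.291.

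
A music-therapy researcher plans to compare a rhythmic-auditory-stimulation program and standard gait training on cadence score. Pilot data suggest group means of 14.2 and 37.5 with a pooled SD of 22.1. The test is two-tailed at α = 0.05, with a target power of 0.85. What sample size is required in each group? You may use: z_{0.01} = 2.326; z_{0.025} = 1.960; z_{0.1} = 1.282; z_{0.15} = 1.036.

Cohen's d = |M₁ − M₂| / SD_pooled = |14.2 − 37.5| / 22.1 = 23.3 / 22.1 = 1.054.
For two independent groups with equal n: n = 2·((z_{α/2} + z_β) / d)².
z_{α/2} + z_β = 1.960 + 1.036 = 2.996.
n = 2 × (2.996 / 1.054)² = 2 × 2.843² = 2 × 8.08 = 16.2.
Round up to the next whole participant.

n = 17 per group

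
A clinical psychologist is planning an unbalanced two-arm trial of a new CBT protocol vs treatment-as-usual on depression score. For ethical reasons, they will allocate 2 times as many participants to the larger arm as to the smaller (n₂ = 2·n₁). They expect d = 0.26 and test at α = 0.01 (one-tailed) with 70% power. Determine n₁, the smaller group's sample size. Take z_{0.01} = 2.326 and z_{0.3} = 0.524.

With allocation ratio k = n₂/n₁ = 2, Var(x̄₁−x̄₂) = σ²(1/n₁ + 1/(k·n₁)) = σ²·(k+1)/(k·n₁).
So n₁ = (1 + 1/k)·((z_{α} + z_β)/d)² = 1.500 × (2.850/0.26)².
n₁ = 1.500 × 120.16 = 180.2.
Round up: n₁ = 181, giving n₂ = 2 × 181 = 362.

n₁ = 181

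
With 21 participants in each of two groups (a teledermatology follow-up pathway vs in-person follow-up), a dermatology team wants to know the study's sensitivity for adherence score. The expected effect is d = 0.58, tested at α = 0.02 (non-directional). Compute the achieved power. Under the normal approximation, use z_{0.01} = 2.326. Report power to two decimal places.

For two equal groups, power = Φ(d·√(n/2) − z_{α/2}).
d·√(n/2) = 0.58 × √(21/2) = 0.58 × 3.240 = 1.879.
z_β = 1.879 − 2.326 = -0.447.
Power = Φ(-0.447) = 0.328.

power ≈ 0.33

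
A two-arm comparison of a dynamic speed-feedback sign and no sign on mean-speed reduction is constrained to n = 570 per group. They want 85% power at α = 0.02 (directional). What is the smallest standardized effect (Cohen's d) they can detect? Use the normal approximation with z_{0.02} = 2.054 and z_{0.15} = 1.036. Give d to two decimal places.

For two independent groups of n = 570 each: d_min = (z_{α} + z_β)·√(2/n).
z-sum = 2.054 + 1.036 = 3.090.
d_min = 3.090 × √(2/570) = 3.090 × 0.0592 = 0.183.

d_min ≈ 0.18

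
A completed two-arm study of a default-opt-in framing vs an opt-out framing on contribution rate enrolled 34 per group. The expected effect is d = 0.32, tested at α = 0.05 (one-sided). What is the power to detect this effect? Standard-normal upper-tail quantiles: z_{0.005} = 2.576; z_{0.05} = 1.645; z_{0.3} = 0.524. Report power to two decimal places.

power ≈ 0.37

For two equal groups, power = Φ(d·√(n/2) − z_{α}).
d·√(n/2) = 0.32 × √(34/2) = 0.32 × 4.123 = 1.319.
z_β = 1.319 − 1.645 = -0.326.
Power = Φ(-0.326) = 0.372.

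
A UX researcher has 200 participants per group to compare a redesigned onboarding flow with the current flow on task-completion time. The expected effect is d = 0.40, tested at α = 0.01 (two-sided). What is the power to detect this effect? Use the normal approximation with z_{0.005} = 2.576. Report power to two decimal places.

power ≈ 0.92

For two equal groups, power = Φ(d·√(n/2) − z_{α/2}).
d·√(n/2) = 0.40 × √(200/2) = 0.40 × 10.000 = 4.000.
z_β = 4.000 − 2.576 = 1.424.
Power = Φ(1.424) = 0.923.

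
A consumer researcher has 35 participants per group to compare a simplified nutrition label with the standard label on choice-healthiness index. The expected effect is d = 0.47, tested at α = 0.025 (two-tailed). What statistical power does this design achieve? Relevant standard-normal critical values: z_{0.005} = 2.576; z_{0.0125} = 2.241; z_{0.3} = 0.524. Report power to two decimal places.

For two equal groups, power = Φ(d·√(n/2) − z_{α/2}).
d·√(n/2) = 0.47 × √(35/2) = 0.47 × 4.183 = 1.966.
z_β = 1.966 − 2.241 = -0.275.
Power = Φ(-0.275) = 0.392.

power ≈ 0.39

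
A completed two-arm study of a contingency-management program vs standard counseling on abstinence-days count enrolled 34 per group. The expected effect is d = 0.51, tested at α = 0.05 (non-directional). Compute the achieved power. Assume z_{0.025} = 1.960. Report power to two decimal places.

For two equal groups, power = Φ(d·√(n/2) − z_{α/2}).
d·√(n/2) = 0.51 × √(34/2) = 0.51 × 4.123 = 2.103.
z_β = 2.103 − 1.960 = 0.143.
Power = Φ(0.143) = 0.557.

power ≈ 0.56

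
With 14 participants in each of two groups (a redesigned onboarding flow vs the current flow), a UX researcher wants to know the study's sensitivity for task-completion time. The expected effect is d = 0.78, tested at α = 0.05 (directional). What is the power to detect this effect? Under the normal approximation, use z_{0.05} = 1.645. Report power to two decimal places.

power ≈ 0.66

For two equal groups, power = Φ(d·√(n/2) − z_{α}).
d·√(n/2) = 0.78 × √(14/2) = 0.78 × 2.646 = 2.064.
z_β = 2.064 − 1.645 = 0.419.
Power = Φ(0.419) = 0.662.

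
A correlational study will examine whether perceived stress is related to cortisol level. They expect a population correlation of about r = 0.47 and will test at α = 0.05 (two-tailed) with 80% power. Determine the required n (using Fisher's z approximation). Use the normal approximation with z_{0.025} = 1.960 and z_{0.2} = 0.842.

Fisher's z: C = ½·ln((1+r)/(1−r)) = ½·ln(2.7736) = 0.5101.
n = ((z_{α/2} + z_β)/C)² + 3.
(1.960 + 0.842) / 0.5101 = 2.802 / 0.5101 = 5.493.
n = 5.493² + 3 = 30.17 + 3 = 33.2.
Round up.

n = 34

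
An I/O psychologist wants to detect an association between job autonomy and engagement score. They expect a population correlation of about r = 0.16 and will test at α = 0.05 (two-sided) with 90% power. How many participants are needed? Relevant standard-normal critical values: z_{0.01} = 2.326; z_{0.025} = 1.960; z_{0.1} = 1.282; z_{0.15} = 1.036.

Fisher's z: C = ½·ln((1+r)/(1−r)) = ½·ln(1.3810) = 0.1614.
n = ((z_{α/2} + z_β)/C)² + 3.
(1.960 + 1.282) / 0.1614 = 3.242 / 0.1614 = 20.087.
n = 20.087² + 3 = 403.48 + 3 = 406.5.
Round up.

n = 407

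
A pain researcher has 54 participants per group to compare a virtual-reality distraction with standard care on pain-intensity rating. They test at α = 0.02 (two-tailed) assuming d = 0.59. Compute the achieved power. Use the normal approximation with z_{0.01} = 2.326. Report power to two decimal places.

power ≈ 0.77

For two equal groups, power = Φ(d·√(n/2) − z_{α/2}).
d·√(n/2) = 0.59 × √(54/2) = 0.59 × 5.196 = 3.066.
z_β = 3.066 − 2.326 = 0.740.
Power = Φ(0.740) = 0.770.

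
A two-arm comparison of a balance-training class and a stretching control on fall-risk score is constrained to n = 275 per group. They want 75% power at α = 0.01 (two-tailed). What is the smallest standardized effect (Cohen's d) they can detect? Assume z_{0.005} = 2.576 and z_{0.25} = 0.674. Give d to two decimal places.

For two independent groups of n = 275 each: d_min = (z_{α/2} + z_β)·√(2/n).
z-sum = 2.576 + 0.674 = 3.250.
d_min = 3.250 × √(2/275) = 3.250 × 0.0853 = 0.277.

d_min ≈ 0.28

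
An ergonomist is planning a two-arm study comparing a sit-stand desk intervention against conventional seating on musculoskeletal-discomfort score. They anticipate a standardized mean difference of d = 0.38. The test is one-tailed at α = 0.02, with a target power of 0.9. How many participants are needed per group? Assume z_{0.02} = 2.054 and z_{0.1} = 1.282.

n = 155 per group

For two independent groups with equal n: n = 2·((z_{α} + z_β) / d)².
z_{α} + z_β = 2.054 + 1.282 = 3.336.
n = 2 × (3.336 / 0.38)² = 2 × 8.779² = 2 × 77.07 = 154.1.
Round up to the next whole participant.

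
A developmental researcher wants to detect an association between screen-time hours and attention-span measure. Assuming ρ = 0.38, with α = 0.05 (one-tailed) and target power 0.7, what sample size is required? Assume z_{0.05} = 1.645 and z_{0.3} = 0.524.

n = 33

Fisher's z: C = ½·ln((1+r)/(1−r)) = ½·ln(2.2258) = 0.4001.
n = ((z_{α} + z_β)/C)² + 3.
(1.645 + 0.524) / 0.4001 = 2.169 / 0.4001 = 5.421.
n = 5.421² + 3 = 29.39 + 3 = 32.4.
Round up.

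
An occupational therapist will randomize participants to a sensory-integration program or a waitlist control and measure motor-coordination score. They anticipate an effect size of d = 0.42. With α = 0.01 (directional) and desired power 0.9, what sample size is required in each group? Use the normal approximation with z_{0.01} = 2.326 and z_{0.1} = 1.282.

For two independent groups with equal n: n = 2·((z_{α} + z_β) / d)².
z_{α} + z_β = 2.326 + 1.282 = 3.608.
n = 2 × (3.608 / 0.42)² = 2 × 8.590² = 2 × 73.80 = 147.6.
Round up to the next whole participant.

n = 148 per group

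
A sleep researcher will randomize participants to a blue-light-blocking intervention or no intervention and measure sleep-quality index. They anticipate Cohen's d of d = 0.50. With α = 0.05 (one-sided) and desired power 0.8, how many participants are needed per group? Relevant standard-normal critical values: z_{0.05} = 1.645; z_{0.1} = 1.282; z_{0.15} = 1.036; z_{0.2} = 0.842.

n = 50 per group

For two independent groups with equal n: n = 2·((z_{α} + z_β) / d)².
z_{α} + z_β = 1.645 + 0.842 = 2.487.
n = 2 × (2.487 / 0.50)² = 2 × 4.974² = 2 × 24.74 = 49.5.
Round up to the next whole participant.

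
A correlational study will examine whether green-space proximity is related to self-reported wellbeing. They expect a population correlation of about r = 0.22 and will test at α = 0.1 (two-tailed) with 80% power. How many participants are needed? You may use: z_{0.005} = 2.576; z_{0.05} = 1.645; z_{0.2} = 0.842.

Fisher's z: C = ½·ln((1+r)/(1−r)) = ½·ln(1.5641) = 0.2237.
n = ((z_{α/2} + z_β)/C)² + 3.
(1.645 + 0.842) / 0.2237 = 2.487 / 0.2237 = 11.118.
n = 11.118² + 3 = 123.60 + 3 = 126.6.
Round up.

n = 127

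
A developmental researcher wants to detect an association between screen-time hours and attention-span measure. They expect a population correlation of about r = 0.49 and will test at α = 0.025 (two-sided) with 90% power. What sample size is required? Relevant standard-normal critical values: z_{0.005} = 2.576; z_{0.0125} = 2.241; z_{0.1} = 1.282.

n = 47

Fisher's z: C = ½·ln((1+r)/(1−r)) = ½·ln(2.9216) = 0.5361.
n = ((z_{α/2} + z_β)/C)² + 3.
(2.241 + 1.282) / 0.5361 = 3.523 / 0.5361 = 6.572.
n = 6.572² + 3 = 43.19 + 3 = 46.2.
Round up.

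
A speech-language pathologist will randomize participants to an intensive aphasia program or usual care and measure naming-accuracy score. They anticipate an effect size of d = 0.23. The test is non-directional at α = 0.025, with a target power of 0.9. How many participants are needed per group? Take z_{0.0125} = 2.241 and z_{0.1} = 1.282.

For two independent groups with equal n: n = 2·((z_{α/2} + z_β) / d)².
z_{α/2} + z_β = 2.241 + 1.282 = 3.523.
n = 2 × (3.523 / 0.23)² = 2 × 15.317² = 2 × 234.62 = 469.2.
Round up to the next whole participant.

n = 470 per group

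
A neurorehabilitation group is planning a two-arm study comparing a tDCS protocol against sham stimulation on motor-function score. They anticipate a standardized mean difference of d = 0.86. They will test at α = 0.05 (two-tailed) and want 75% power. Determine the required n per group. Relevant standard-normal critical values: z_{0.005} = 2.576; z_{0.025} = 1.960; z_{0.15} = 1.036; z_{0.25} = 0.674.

n = 19 per group

For two independent groups with equal n: n = 2·((z_{α/2} + z_β) / d)².
z_{α/2} + z_β = 1.960 + 0.674 = 2.634.
n = 2 × (2.634 / 0.86)² = 2 × 3.063² = 2 × 9.38 = 18.8.
Round up to the next whole participant.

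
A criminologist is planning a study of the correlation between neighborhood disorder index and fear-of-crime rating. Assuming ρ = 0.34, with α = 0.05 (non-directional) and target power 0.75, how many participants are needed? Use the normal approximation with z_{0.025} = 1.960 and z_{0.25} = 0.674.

Fisher's z: C = ½·ln((1+r)/(1−r)) = ½·ln(2.0303) = 0.3541.
n = ((z_{α/2} + z_β)/C)² + 3.
(1.960 + 0.674) / 0.3541 = 2.634 / 0.3541 = 7.439.
n = 7.439² + 3 = 55.33 + 3 = 58.3.
Round up.

n = 59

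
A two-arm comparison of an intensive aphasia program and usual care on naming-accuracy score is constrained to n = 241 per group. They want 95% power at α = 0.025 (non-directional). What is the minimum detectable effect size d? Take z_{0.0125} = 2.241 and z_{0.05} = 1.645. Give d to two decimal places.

d_min ≈ 0.35

For two independent groups of n = 241 each: d_min = (z_{α/2} + z_β)·√(2/n).
z-sum = 2.241 + 1.645 = 3.886.
d_min = 3.886 × √(2/241) = 3.886 × 0.0911 = 0.354.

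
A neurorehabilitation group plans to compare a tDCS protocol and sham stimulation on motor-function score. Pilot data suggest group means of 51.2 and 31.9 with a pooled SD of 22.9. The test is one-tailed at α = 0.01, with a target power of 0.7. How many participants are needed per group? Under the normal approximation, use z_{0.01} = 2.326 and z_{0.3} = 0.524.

Cohen's d = |M₁ − M₂| / SD_pooled = |51.2 − 31.9| / 22.9 = 19.3 / 22.9 = 0.843.
For two independent groups with equal n: n = 2·((z_{α} + z_β) / d)².
z_{α} + z_β = 2.326 + 0.524 = 2.850.
n = 2 × (2.850 / 0.843)² = 2 × 3.381² = 2 × 11.43 = 22.9.
Round up to the next whole participant.

n = 23 per group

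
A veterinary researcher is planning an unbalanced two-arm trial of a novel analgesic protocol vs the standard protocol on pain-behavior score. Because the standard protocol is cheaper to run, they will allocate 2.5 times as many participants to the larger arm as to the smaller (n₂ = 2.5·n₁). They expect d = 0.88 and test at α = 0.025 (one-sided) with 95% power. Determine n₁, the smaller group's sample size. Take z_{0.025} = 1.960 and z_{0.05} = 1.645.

n₁ = 24

With allocation ratio k = n₂/n₁ = 2.5, Var(x̄₁−x̄₂) = σ²(1/n₁ + 1/(k·n₁)) = σ²·(k+1)/(k·n₁).
So n₁ = (1 + 1/k)·((z_{α} + z_β)/d)² = 1.400 × (3.605/0.88)².
n₁ = 1.400 × 16.78 = 23.5.
Round up: n₁ = 24, giving n₂ = 2.5 × 24 = 60.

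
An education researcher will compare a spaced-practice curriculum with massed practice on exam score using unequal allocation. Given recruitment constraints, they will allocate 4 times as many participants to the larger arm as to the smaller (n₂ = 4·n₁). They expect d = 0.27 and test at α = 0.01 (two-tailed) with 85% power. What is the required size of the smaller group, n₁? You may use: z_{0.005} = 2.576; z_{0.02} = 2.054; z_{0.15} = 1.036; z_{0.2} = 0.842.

n₁ = 224

With allocation ratio k = n₂/n₁ = 4, Var(x̄₁−x̄₂) = σ²(1/n₁ + 1/(k·n₁)) = σ²·(k+1)/(k·n₁).
So n₁ = (1 + 1/k)·((z_{α/2} + z_β)/d)² = 1.250 × (3.612/0.27)².
n₁ = 1.250 × 178.96 = 223.7.
Round up: n₁ = 224, giving n₂ = 4 × 224 = 896.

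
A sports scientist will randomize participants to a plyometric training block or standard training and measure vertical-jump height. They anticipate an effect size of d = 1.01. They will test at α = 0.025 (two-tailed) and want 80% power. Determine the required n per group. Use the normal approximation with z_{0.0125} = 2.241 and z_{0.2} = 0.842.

For two independent groups with equal n: n = 2·((z_{α/2} + z_β) / d)².
z_{α/2} + z_β = 2.241 + 0.842 = 3.083.
n = 2 × (3.083 / 1.01)² = 2 × 3.052² = 2 × 9.32 = 18.6.
Round up to the next whole participant.

n = 19 per group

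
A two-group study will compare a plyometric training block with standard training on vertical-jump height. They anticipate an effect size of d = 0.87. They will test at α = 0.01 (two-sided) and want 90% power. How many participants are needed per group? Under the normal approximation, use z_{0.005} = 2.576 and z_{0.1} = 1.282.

For two independent groups with equal n: n = 2·((z_{α/2} + z_β) / d)².
z_{α/2} + z_β = 2.576 + 1.282 = 3.858.
n = 2 × (3.858 / 0.87)² = 2 × 4.434² = 2 × 19.66 = 39.3.
Round up to the next whole participant.

n = 40 per group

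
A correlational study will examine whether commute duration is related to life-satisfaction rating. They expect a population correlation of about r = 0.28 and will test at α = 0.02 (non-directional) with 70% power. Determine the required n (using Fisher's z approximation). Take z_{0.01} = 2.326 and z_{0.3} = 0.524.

n = 102

Fisher's z: C = ½·ln((1+r)/(1−r)) = ½·ln(1.7778) = 0.2877.
n = ((z_{α/2} + z_β)/C)² + 3.
(2.326 + 0.524) / 0.2877 = 2.850 / 0.2877 = 9.906.
n = 9.906² + 3 = 98.13 + 3 = 101.1.
Round up.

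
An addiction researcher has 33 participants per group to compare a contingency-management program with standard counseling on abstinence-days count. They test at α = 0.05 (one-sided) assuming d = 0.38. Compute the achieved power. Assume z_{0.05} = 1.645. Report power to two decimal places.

power ≈ 0.46

For two equal groups, power = Φ(d·√(n/2) − z_{α}).
d·√(n/2) = 0.38 × √(33/2) = 0.38 × 4.062 = 1.544.
z_β = 1.544 − 1.645 = -0.101.
Power = Φ(-0.101) = 0.460.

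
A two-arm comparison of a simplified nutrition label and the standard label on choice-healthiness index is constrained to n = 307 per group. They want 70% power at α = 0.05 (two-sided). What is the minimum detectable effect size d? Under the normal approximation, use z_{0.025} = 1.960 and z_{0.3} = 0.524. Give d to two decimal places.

For two independent groups of n = 307 each: d_min = (z_{α/2} + z_β)·√(2/n).
z-sum = 1.960 + 0.524 = 2.484.
d_min = 2.484 × √(2/307) = 2.484 × 0.0807 = 0.200.

d_min ≈ 0.20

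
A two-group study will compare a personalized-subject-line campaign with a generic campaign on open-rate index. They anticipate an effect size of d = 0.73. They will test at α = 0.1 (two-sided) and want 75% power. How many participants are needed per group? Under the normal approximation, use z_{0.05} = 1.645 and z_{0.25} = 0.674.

n = 21 per group

For two independent groups with equal n: n = 2·((z_{α/2} + z_β) / d)².
z_{α/2} + z_β = 1.645 + 0.674 = 2.319.
n = 2 × (2.319 / 0.73)² = 2 × 3.177² = 2 × 10.09 = 20.2.
Round up to the next whole participant.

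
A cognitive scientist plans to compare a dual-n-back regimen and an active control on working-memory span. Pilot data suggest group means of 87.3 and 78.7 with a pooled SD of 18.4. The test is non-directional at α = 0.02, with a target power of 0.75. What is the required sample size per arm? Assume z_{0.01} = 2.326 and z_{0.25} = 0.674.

n = 83 per group

Cohen's d = |M₁ − M₂| / SD_pooled = |87.3 − 78.7| / 18.4 = 8.6 / 18.4 = 0.467.
For two independent groups with equal n: n = 2·((z_{α/2} + z_β) / d)².
z_{α/2} + z_β = 2.326 + 0.674 = 3.000.
n = 2 × (3.000 / 0.467)² = 2 × 6.424² = 2 × 41.27 = 82.5.
Round up to the next whole participant.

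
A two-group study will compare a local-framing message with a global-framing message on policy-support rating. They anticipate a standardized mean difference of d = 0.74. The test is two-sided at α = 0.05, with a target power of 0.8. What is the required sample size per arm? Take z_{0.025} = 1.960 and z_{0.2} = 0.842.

For two independent groups with equal n: n = 2·((z_{α/2} + z_β) / d)².
z_{α/2} + z_β = 1.960 + 0.842 = 2.802.
n = 2 × (2.802 / 0.74)² = 2 × 3.786² = 2 × 14.34 = 28.7.
Round up to the next whole participant.

n = 29 per group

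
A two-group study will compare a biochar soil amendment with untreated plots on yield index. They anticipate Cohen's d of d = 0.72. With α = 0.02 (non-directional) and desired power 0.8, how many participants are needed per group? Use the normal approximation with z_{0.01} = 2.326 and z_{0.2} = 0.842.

For two independent groups with equal n: n = 2·((z_{α/2} + z_β) / d)².
z_{α/2} + z_β = 2.326 + 0.842 = 3.168.
n = 2 × (3.168 / 0.72)² = 2 × 4.400² = 2 × 19.36 = 38.7.
Round up to the next whole participant.

n = 39 per group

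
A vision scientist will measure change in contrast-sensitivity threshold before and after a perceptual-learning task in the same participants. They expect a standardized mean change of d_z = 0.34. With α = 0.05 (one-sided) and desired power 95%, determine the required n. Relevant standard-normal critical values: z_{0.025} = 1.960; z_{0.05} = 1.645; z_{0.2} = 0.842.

For a paired (one-sample on differences) test: n = ((z_{α} + z_β) / d)².
z_{α} + z_β = 1.645 + 1.645 = 3.290.
n = (3.290 / 0.34)² = 9.676² = 93.63.
Round up.

n = 94 pairs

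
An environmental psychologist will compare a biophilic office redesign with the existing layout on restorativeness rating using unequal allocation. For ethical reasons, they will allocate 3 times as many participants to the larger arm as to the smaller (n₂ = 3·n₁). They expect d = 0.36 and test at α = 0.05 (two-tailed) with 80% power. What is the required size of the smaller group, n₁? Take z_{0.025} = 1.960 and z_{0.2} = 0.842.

With allocation ratio k = n₂/n₁ = 3, Var(x̄₁−x̄₂) = σ²(1/n₁ + 1/(k·n₁)) = σ²·(k+1)/(k·n₁).
So n₁ = (1 + 1/k)·((z_{α/2} + z_β)/d)² = 1.333 × (2.802/0.36)².
n₁ = 1.333 × 60.58 = 80.8.
Round up: n₁ = 81, giving n₂ = 3 × 81 = 243.

n₁ = 81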